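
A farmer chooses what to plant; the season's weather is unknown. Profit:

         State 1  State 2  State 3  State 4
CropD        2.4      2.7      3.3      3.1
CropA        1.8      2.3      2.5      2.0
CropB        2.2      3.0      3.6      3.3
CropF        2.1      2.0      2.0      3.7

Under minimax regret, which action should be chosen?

Column bests: State 1=2.4, State 2=3.0, State 3=3.6, State 4=3.7.
CropD regrets: 0.0, 0.3, 0.3, 0.6 → max 0.6
CropA regrets: 0.6, 0.7, 1.1, 1.7 → max 1.7
CropB regrets: 0.2, 0.0, 0.0, 0.4 → max 0.4
CropF regrets: 0.3, 1.0, 1.6, 0.0 → max 1.6
Smallest max regret = 0.4 → CropB.

CropB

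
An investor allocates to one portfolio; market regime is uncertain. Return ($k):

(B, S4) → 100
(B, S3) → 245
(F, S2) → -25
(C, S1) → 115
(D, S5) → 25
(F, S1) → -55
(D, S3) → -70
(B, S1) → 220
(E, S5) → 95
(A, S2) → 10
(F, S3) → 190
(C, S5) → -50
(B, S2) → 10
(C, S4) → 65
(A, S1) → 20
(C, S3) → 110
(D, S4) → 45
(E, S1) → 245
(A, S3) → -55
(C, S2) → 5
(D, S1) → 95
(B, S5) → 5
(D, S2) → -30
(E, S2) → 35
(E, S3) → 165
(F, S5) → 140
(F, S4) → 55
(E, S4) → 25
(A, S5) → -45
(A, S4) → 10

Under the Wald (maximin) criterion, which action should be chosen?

Row minima: A=-55, B=5, C=-50, D=-70, E=25, F=-55
Best worst-case = 25 → E.

E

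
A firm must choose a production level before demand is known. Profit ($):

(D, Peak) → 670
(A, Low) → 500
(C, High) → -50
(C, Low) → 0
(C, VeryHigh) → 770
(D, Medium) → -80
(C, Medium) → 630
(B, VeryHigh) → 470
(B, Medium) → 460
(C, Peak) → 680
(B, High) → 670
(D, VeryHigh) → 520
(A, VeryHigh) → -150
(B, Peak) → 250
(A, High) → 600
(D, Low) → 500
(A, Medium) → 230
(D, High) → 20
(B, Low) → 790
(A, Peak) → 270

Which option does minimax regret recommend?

B

Column bests: Low=790, Medium=630, High=670, VeryHigh=770, Peak=680.
A regrets: 290, 400, 70, 920, 410 → max 920
B regrets: 0, 170, 0, 300, 430 → max 430
C regrets: 790, 0, 720, 0, 0 → max 790
D regrets: 290, 710, 650, 250, 10 → max 710
Smallest max regret = 430 → B.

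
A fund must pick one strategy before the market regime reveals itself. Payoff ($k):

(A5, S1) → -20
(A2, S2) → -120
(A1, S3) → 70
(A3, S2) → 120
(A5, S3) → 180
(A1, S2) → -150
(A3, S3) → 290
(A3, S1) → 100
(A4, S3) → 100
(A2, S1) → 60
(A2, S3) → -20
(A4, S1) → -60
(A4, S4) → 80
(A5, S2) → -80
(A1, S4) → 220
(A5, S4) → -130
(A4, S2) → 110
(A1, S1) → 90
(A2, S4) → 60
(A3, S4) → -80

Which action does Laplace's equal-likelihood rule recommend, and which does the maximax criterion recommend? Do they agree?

Row averages: A1=57.5, A2=-5, A3=107.5, A4=57.5, A5=-12.5
Highest average = 107.5 → A3.
Row maxima: A1=220, A2=60, A3=290, A4=110, A5=180
Best best-case = 290 → A3.

laplace → A3; maximax → A3 (agree)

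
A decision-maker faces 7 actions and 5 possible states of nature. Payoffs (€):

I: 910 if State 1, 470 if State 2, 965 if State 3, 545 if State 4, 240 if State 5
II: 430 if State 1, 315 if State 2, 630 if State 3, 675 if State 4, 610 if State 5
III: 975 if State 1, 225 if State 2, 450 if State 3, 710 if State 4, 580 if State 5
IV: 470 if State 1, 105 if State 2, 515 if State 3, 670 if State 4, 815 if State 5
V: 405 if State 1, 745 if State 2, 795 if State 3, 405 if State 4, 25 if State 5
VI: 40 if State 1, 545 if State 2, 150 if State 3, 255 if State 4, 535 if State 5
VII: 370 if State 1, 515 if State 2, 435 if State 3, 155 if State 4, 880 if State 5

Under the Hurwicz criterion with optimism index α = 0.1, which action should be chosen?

I: 0.1·965 + 0.9·240 = 312.5
II: 0.1·675 + 0.9·315 = 351
III: 0.1·975 + 0.9·225 = 300
IV: 0.1·815 + 0.9·105 = 176
V: 0.1·795 + 0.9·25 = 102
VI: 0.1·545 + 0.9·40 = 90.5
VII: 0.1·880 + 0.9·155 = 227.5
Highest Hurwicz score = 351 → II.

II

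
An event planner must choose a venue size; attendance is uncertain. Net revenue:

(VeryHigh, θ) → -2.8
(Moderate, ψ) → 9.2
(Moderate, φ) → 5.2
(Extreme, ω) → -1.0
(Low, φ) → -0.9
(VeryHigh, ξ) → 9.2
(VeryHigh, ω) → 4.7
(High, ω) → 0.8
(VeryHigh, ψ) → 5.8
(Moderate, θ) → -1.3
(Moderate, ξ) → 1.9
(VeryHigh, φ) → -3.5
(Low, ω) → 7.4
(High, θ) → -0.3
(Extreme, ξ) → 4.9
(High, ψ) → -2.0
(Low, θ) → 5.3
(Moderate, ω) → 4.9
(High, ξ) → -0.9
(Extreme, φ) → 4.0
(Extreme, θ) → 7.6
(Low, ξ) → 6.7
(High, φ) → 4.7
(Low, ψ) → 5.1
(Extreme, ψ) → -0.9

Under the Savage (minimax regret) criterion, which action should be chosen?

Column bests: θ=7.6, φ=5.2, ψ=9.2, ω=7.4, ξ=9.2.
Low regrets: 2.3, 6.1, 4.1, 0.0, 2.5 → max 6.1
Moderate regrets: 8.9, 0.0, 0.0, 2.5, 7.3 → max 8.9
High regrets: 7.9, 0.5, 11.2, 6.6, 10.1 → max 11.2
VeryHigh regrets: 10.4, 8.7, 3.4, 2.7, 0.0 → max 10.4
Extreme regrets: 0.0, 1.2, 10.1, 8.4, 4.3 → max 10.1
Smallest max regret = 6.1 → Low.

Low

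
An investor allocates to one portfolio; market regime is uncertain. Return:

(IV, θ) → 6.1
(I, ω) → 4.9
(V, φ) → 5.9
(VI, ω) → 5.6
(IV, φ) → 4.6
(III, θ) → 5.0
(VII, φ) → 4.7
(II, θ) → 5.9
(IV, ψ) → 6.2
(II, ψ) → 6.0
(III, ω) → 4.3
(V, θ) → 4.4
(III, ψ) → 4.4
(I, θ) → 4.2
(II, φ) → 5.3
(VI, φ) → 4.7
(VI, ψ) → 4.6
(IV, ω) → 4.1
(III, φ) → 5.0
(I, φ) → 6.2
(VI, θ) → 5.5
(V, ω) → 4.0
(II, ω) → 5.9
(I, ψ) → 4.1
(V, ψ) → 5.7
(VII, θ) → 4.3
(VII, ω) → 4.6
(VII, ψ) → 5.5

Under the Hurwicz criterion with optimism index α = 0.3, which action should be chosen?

I: 0.3·6.2 + 0.7·4.1 = 4.73
II: 0.3·6.0 + 0.7·5.3 = 5.51
III: 0.3·5.0 + 0.7·4.3 = 4.51
IV: 0.3·6.2 + 0.7·4.1 = 4.73
V: 0.3·5.9 + 0.7·4.0 = 4.57
VI: 0.3·5.6 + 0.7·4.6 = 4.9
VII: 0.3·5.5 + 0.7·4.3 = 4.66
Highest Hurwicz score = 5.51 → II.

II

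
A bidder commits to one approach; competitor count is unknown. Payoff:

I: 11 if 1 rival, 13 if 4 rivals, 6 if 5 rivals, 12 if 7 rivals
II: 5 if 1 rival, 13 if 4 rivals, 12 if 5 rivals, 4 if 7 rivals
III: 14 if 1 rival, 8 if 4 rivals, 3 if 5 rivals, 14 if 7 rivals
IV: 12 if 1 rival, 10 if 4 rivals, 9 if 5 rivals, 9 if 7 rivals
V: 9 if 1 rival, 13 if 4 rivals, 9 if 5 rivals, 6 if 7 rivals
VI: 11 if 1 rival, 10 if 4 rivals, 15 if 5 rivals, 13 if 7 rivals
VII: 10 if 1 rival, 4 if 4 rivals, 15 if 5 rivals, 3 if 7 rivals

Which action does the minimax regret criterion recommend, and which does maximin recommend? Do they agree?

Column bests: 1 rival=14, 4 rivals=13, 5 rivals=15, 7 rivals=14.
I regrets: 3, 0, 9, 2 → max 9
II regrets: 9, 0, 3, 10 → max 10
III regrets: 0, 5, 12, 0 → max 12
IV regrets: 2, 3, 6, 5 → max 6
V regrets: 5, 0, 6, 8 → max 8
VI regrets: 3, 3, 0, 1 → max 3
VII regrets: 4, 9, 0, 11 → max 11
Smallest max regret = 3 → VI.
Row minima: I=6, II=4, III=3, IV=9, V=6, VI=10, VII=3
Best worst-case = 10 → VI.

minimax regret → VI; maximin → VI (agree)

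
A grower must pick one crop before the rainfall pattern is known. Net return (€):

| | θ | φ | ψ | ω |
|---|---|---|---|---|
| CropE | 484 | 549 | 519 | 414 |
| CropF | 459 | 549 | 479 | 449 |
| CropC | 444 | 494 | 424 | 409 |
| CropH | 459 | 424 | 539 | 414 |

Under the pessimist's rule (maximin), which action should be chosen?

CropF

Row minima: CropE=414, CropF=449, CropC=409, CropH=414
Best worst-case = 449 → CropF.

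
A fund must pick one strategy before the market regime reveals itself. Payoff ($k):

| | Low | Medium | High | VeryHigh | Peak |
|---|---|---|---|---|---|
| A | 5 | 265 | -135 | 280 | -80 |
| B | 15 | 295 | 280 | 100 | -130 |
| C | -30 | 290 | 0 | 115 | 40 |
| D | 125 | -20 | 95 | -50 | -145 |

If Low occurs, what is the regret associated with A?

Best payoff under Low is 125.
Regret = 125 − 5 = 120.

120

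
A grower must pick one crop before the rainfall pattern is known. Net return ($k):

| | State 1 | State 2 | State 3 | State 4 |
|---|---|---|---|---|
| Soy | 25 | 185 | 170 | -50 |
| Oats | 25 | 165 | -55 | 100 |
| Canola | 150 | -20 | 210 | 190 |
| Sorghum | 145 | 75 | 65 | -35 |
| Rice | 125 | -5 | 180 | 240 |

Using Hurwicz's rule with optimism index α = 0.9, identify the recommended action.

Rice

Soy: 0.9·185 + 0.1·(-50) = 161.5
Oats: 0.9·165 + 0.1·(-55) = 143
Canola: 0.9·210 + 0.1·(-20) = 187
Sorghum: 0.9·145 + 0.1·(-35) = 127
Rice: 0.9·240 + 0.1·(-5) = 215.5
Highest Hurwicz score = 215.5 → Rice.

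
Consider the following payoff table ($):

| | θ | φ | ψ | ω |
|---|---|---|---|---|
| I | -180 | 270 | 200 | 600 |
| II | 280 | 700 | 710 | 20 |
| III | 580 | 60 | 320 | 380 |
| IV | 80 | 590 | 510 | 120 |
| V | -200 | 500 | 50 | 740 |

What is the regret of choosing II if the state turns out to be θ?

Best payoff under θ is 580.
Regret = 580 − 280 = 300.

300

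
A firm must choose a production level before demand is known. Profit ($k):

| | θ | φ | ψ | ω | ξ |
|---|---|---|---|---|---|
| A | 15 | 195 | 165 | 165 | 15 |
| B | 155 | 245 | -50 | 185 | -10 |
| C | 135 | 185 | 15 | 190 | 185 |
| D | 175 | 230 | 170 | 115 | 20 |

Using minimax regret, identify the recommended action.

C

Column bests: θ=175, φ=245, ψ=170, ω=190, ξ=185.
A regrets: 160, 50, 5, 25, 170 → max 170
B regrets: 20, 0, 220, 5, 195 → max 220
C regrets: 40, 60, 155, 0, 0 → max 155
D regrets: 0, 15, 0, 75, 165 → max 165
Smallest max regret = 155 → C.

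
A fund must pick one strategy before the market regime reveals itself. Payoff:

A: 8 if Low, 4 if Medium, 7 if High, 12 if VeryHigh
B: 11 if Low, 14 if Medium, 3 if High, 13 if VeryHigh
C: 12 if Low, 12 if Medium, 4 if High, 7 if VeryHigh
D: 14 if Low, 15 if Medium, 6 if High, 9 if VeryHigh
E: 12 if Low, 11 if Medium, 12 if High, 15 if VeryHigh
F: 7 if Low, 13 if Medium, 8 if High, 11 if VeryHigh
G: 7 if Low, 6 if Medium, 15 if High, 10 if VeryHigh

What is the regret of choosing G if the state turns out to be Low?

Best payoff under Low is 14.
Regret = 14 − 7 = 7.

7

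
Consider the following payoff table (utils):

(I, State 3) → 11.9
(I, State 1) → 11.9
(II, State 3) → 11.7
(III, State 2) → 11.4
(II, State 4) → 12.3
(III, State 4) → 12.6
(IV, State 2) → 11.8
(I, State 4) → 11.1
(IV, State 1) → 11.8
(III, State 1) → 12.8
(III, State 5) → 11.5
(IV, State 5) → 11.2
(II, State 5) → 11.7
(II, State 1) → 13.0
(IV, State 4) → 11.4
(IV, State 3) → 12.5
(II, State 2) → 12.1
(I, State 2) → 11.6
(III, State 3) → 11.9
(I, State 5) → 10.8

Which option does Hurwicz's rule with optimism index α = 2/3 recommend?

I: 2/3·11.9 + 1/3·10.8 = 173/15
II: 2/3·13.0 + 1/3·11.7 = 377/30
III: 2/3·12.8 + 1/3·11.4 = 37/3
IV: 2/3·12.5 + 1/3·11.2 = 181/15
Highest Hurwicz score = 377/30 → II.

II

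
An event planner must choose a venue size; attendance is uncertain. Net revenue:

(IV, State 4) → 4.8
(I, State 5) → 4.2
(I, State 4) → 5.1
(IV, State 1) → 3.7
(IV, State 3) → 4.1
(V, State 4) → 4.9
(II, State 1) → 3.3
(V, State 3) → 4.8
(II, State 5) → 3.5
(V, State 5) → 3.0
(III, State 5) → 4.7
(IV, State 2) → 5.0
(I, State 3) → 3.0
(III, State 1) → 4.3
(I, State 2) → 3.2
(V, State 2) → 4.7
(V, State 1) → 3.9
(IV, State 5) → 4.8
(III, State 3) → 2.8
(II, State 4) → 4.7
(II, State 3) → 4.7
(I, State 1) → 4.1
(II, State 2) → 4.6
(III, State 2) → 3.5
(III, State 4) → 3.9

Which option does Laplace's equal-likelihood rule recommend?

IV

Row averages: I=3.92, II=4.16, III=3.84, IV=4.48, V=4.26
Highest average = 4.48 → IV.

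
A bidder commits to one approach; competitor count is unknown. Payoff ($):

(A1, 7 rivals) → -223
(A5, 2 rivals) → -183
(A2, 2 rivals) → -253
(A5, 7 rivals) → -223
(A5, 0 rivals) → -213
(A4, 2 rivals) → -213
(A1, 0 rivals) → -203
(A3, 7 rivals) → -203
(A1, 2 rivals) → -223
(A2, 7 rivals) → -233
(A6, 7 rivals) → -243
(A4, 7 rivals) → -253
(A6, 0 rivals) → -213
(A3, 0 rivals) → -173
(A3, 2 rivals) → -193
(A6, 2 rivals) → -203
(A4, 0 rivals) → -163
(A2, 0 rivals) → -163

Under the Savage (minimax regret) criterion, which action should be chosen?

A3

Column bests: 0 rivals=-163, 2 rivals=-183, 7 rivals=-203.
A1 regrets: 40, 40, 20 → max 40
A2 regrets: 0, 70, 30 → max 70
A3 regrets: 10, 10, 0 → max 10
A4 regrets: 0, 30, 50 → max 50
A5 regrets: 50, 0, 20 → max 50
A6 regrets: 50, 20, 40 → max 50
Smallest max regret = 10 → A3.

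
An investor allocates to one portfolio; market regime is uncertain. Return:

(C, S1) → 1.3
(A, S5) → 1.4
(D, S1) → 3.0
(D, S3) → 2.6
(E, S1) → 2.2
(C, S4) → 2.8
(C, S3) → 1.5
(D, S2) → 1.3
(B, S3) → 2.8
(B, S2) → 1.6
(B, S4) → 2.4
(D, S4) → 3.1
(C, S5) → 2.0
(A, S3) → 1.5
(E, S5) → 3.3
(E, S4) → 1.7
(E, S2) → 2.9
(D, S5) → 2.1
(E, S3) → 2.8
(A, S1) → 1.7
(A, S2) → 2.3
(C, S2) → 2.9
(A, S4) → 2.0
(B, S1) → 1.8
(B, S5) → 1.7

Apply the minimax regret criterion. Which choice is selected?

Column bests: S1=3.0, S2=2.9, S3=2.8, S4=3.1, S5=3.3.
A regrets: 1.3, 0.6, 1.3, 1.1, 1.9 → max 1.9
B regrets: 1.2, 1.3, 0.0, 0.7, 1.6 → max 1.6
C regrets: 1.7, 0.0, 1.3, 0.3, 1.3 → max 1.7
D regrets: 0.0, 1.6, 0.2, 0.0, 1.2 → max 1.6
E regrets: 0.8, 0.0, 0.0, 1.4, 0.0 → max 1.4
Smallest max regret = 1.4 → E.

E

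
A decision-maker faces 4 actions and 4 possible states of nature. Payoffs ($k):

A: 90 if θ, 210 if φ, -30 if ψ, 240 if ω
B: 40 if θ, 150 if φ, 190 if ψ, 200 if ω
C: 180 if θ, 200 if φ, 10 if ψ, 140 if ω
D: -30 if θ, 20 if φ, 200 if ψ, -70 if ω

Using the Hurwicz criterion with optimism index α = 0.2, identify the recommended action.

B

A: 0.2·240 + 0.8·(-30) = 24
B: 0.2·200 + 0.8·40 = 72
C: 0.2·200 + 0.8·10 = 48
D: 0.2·200 + 0.8·(-70) = -16
Highest Hurwicz score = 72 → B.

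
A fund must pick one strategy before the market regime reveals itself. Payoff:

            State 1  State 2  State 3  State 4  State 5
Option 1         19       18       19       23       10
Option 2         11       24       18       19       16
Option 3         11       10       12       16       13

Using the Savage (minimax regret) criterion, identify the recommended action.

Option 1

Column bests: State 1=19, State 2=24, State 3=19, State 4=23, State 5=16.
Option 1 regrets: 0, 6, 0, 0, 6 → max 6
Option 2 regrets: 8, 0, 1, 4, 0 → max 8
Option 3 regrets: 8, 14, 7, 7, 3 → max 14
Smallest max regret = 6 → Option 1.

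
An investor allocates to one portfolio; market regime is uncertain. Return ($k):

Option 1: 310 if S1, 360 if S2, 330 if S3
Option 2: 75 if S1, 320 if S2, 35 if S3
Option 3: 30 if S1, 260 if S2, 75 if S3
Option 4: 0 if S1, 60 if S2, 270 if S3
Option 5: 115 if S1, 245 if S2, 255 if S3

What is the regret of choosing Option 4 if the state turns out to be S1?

Best payoff under S1 is 310.
Regret = 310 − 0 = 310.

310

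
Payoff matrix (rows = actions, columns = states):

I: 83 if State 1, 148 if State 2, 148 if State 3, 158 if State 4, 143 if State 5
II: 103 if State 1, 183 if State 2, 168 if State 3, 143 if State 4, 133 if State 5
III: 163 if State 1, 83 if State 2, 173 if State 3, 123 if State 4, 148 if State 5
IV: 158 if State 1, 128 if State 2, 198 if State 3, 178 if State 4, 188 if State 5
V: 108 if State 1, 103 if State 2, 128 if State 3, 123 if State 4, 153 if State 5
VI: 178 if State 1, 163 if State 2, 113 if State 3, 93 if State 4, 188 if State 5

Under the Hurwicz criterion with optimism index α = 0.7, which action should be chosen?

I: 0.7·158 + 0.3·83 = 135.5
II: 0.7·183 + 0.3·103 = 159
III: 0.7·173 + 0.3·83 = 146
IV: 0.7·198 + 0.3·128 = 177
V: 0.7·153 + 0.3·103 = 138
VI: 0.7·188 + 0.3·93 = 159.5
Highest Hurwicz score = 177 → IV.

IV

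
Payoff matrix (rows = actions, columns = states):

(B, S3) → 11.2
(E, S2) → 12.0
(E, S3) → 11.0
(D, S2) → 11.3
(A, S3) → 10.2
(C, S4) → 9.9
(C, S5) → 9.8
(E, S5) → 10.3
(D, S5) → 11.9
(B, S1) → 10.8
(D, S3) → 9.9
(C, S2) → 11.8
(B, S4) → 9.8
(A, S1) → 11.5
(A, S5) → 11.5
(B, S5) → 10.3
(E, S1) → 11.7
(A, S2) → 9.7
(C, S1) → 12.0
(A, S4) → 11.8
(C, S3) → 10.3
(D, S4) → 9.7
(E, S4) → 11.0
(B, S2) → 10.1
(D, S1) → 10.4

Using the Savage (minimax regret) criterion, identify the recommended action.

E

Column bests: S1=12.0, S2=12.0, S3=11.2, S4=11.8, S5=11.9.
A regrets: 0.5, 2.3, 1.0, 0.0, 0.4 → max 2.3
B regrets: 1.2, 1.9, 0.0, 2.0, 1.6 → max 2.0
C regrets: 0.0, 0.2, 0.9, 1.9, 2.1 → max 2.1
D regrets: 1.6, 0.7, 1.3, 2.1, 0.0 → max 2.1
E regrets: 0.3, 0.0, 0.2, 0.8, 1.6 → max 1.6
Smallest max regret = 1.6 → E.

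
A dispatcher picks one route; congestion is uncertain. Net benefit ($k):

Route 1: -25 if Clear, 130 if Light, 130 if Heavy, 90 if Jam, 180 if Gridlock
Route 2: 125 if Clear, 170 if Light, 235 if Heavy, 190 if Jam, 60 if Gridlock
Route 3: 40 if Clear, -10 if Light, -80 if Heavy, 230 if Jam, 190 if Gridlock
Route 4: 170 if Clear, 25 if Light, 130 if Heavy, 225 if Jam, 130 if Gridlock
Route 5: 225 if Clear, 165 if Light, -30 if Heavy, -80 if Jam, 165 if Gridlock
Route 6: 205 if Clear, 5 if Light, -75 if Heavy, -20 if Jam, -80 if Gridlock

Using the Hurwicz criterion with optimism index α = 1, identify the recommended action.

Route 2

Route 1: 1·180 + 0·(-25) = 180
Route 2: 1·235 + 0·60 = 235
Route 3: 1·230 + 0·(-80) = 230
Route 4: 1·225 + 0·25 = 225
Route 5: 1·225 + 0·(-80) = 225
Route 6: 1·205 + 0·(-80) = 205
Highest Hurwicz score = 235 → Route 2.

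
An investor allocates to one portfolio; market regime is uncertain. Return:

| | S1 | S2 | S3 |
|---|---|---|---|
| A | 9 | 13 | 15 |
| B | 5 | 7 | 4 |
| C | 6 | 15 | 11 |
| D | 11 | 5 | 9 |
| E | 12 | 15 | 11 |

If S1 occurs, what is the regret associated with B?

7

Best payoff under S1 is 12.
Regret = 12 − 5 = 7.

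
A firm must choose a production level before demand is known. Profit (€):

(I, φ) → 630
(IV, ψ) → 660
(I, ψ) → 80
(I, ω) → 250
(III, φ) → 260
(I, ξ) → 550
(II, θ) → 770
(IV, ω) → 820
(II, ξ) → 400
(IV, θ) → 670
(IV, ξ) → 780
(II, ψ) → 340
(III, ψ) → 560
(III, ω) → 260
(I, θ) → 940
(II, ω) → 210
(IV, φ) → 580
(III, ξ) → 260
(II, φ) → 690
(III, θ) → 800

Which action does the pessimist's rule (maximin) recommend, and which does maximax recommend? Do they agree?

maximin → IV; maximax → I (disagree)

Row minima: I=80, II=210, III=260, IV=580
Best worst-case = 580 → IV.
Row maxima: I=940, II=770, III=800, IV=820
Best best-case = 940 → I.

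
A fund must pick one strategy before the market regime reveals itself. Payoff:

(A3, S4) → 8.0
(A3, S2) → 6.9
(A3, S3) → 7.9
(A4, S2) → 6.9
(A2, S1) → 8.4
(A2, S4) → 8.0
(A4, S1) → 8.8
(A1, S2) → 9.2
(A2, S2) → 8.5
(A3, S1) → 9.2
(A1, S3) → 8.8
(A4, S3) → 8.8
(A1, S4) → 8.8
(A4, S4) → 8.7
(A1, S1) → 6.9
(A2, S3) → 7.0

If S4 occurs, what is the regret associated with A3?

Best payoff under S4 is 8.8.
Regret = 8.8 − 8.0 = 0.8.

0.8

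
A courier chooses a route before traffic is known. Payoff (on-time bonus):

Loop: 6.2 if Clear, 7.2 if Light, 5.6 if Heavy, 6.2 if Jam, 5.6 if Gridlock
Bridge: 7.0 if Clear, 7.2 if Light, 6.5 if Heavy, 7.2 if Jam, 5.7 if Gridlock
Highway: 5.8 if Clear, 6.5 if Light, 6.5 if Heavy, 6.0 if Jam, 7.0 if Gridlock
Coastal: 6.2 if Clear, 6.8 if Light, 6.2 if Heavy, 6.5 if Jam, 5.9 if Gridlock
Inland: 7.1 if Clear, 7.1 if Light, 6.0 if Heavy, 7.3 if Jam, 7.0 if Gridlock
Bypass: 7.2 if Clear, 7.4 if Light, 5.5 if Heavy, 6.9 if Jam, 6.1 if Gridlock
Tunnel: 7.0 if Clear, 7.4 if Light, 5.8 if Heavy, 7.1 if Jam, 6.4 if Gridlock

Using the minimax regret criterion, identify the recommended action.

Column bests: Clear=7.2, Light=7.4, Heavy=6.5, Jam=7.3, Gridlock=7.0.
Loop regrets: 1.0, 0.2, 0.9, 1.1, 1.4 → max 1.4
Bridge regrets: 0.2, 0.2, 0.0, 0.1, 1.3 → max 1.3
Highway regrets: 1.4, 0.9, 0.0, 1.3, 0.0 → max 1.4
Coastal regrets: 1.0, 0.6, 0.3, 0.8, 1.1 → max 1.1
Inland regrets: 0.1, 0.3, 0.5, 0.0, 0.0 → max 0.5
Bypass regrets: 0.0, 0.0, 1.0, 0.4, 0.9 → max 1.0
Tunnel regrets: 0.2, 0.0, 0.7, 0.2, 0.6 → max 0.7
Smallest max regret = 0.5 → Inland.

Inland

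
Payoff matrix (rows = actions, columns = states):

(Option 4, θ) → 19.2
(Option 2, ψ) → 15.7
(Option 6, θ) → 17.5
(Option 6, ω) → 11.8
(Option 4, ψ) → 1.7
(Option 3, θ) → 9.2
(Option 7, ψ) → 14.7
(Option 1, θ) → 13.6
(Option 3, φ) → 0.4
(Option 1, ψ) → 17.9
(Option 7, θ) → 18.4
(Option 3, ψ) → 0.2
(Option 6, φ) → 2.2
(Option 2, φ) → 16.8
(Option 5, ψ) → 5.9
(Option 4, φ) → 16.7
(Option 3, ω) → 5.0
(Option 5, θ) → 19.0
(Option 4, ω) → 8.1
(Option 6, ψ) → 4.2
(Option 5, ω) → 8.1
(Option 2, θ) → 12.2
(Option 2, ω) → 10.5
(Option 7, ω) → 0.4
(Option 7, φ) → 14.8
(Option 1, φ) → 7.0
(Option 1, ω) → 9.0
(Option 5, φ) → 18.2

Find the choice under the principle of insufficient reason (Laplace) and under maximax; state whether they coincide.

Row averages: Option 1=11.875, Option 2=13.8, Option 3=3.7, Option 4=11.425, Option 5=12.8, Option 6=8.925, Option 7=12.075
Highest average = 13.8 → Option 2.
Row maxima: Option 1=17.9, Option 2=16.8, Option 3=9.2, Option 4=19.2, Option 5=19.0, Option 6=17.5, Option 7=18.4
Best best-case = 19.2 → Option 4.

laplace → Option 2; maximax → Option 4 (disagree)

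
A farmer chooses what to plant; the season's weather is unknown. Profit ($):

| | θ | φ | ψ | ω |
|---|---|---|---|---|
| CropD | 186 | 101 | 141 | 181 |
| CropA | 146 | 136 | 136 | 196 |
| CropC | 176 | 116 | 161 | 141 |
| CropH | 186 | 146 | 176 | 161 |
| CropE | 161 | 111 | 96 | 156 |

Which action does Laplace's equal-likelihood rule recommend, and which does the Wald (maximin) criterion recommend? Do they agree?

laplace → CropH; maximin → CropH (agree)

Row averages: CropD=152.25, CropA=153.5, CropC=148.5, CropH=167.25, CropE=131
Highest average = 167.25 → CropH.
Row minima: CropD=101, CropA=136, CropC=116, CropH=146, CropE=96
Best worst-case = 146 → CropH.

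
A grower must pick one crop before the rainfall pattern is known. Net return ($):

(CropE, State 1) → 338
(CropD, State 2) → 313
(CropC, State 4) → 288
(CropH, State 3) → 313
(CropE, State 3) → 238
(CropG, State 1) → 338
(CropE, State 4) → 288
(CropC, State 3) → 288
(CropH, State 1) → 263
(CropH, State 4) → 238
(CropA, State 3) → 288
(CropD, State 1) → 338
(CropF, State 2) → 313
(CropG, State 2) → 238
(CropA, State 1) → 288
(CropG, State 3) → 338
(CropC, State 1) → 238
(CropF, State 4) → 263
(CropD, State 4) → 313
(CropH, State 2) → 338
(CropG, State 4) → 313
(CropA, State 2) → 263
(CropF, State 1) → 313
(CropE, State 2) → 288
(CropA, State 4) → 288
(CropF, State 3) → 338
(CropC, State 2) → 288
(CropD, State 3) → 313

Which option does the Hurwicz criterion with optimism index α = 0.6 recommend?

CropH: 0.6·338 + 0.4·238 = 298
CropD: 0.6·338 + 0.4·313 = 328
CropG: 0.6·338 + 0.4·238 = 298
CropE: 0.6·338 + 0.4·238 = 298
CropC: 0.6·288 + 0.4·238 = 268
CropA: 0.6·288 + 0.4·263 = 278
CropF: 0.6·338 + 0.4·263 = 308
Highest Hurwicz score = 328 → CropD.

CropD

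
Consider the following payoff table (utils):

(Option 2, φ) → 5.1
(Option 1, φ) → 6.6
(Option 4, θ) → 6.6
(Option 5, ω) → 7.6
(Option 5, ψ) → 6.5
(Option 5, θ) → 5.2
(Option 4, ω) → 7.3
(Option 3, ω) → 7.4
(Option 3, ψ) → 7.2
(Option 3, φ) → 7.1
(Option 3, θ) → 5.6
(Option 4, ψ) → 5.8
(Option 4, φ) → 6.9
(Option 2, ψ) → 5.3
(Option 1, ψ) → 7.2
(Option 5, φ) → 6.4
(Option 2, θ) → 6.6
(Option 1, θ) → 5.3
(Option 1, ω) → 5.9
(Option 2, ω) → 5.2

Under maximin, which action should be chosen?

Row minima: Option 1=5.3, Option 2=5.1, Option 3=5.6, Option 4=5.8, Option 5=5.2
Best worst-case = 5.8 → Option 4.

Option 4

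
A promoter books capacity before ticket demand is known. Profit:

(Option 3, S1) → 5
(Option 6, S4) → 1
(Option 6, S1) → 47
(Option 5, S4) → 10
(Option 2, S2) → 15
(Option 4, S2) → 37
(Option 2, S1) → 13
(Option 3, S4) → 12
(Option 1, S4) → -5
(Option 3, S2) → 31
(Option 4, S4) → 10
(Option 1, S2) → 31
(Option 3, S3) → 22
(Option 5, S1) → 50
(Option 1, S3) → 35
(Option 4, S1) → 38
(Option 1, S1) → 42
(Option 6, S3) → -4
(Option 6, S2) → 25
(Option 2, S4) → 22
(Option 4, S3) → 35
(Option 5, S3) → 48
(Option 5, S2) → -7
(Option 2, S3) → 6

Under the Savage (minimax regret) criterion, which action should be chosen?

Column bests: S1=50, S2=37, S3=48, S4=22.
Option 1 regrets: 8, 6, 13, 27 → max 27
Option 2 regrets: 37, 22, 42, 0 → max 42
Option 3 regrets: 45, 6, 26, 10 → max 45
Option 4 regrets: 12, 0, 13, 12 → max 13
Option 5 regrets: 0, 44, 0, 12 → max 44
Option 6 regrets: 3, 12, 52, 21 → max 52
Smallest max regret = 13 → Option 4.

Option 4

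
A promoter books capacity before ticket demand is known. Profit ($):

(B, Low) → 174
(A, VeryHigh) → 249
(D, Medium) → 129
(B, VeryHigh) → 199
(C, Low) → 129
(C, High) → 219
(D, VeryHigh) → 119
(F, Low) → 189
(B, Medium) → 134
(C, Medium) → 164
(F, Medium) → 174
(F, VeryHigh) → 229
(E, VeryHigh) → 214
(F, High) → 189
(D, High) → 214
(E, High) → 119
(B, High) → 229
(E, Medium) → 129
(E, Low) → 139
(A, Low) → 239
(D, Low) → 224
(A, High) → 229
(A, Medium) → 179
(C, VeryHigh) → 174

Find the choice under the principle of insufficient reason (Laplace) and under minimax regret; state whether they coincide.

laplace → A; minimax regret → A (agree)

Row averages: A=224, B=184, C=171.5, D=171.5, E=150.25, F=195.25
Highest average = 224 → A.
Column bests: Low=239, Medium=179, High=229, VeryHigh=249.
A regrets: 0, 0, 0, 0 → max 0
B regrets: 65, 45, 0, 50 → max 65
C regrets: 110, 15, 10, 75 → max 110
D regrets: 15, 50, 15, 130 → max 130
E regrets: 100, 50, 110, 35 → max 110
F regrets: 50, 5, 40, 20 → max 50
Smallest max regret = 0 → A.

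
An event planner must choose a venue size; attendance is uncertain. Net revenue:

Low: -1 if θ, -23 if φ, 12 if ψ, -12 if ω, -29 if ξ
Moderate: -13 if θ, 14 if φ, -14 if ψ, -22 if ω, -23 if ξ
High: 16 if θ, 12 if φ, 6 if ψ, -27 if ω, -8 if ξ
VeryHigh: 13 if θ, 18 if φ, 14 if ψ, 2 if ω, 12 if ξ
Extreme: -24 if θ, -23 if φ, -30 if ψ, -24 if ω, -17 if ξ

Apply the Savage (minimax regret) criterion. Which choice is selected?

VeryHigh

Column bests: θ=16, φ=18, ψ=14, ω=2, ξ=12.
Low regrets: 17, 41, 2, 14, 41 → max 41
Moderate regrets: 29, 4, 28, 24, 35 → max 35
High regrets: 0, 6, 8, 29, 20 → max 29
VeryHigh regrets: 3, 0, 0, 0, 0 → max 3
Extreme regrets: 40, 41, 44, 26, 29 → max 44
Smallest max regret = 3 → VeryHigh.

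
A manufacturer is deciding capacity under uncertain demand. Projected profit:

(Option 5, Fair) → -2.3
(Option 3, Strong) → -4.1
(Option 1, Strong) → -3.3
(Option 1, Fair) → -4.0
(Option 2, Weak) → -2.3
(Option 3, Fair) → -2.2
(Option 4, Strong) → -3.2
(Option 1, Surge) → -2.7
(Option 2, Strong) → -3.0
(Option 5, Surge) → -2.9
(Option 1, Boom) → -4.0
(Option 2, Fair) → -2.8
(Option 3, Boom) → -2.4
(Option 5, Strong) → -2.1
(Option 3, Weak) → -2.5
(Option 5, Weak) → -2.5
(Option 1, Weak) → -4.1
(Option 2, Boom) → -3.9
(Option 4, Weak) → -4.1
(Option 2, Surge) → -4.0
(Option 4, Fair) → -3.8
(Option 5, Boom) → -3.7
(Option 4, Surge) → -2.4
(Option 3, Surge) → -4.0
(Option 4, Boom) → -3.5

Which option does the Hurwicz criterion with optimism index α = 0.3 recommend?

Option 1: 0.3·(-2.7) + 0.7·(-4.1) = -3.68
Option 2: 0.3·(-2.3) + 0.7·(-4.0) = -3.49
Option 3: 0.3·(-2.2) + 0.7·(-4.1) = -3.53
Option 4: 0.3·(-2.4) + 0.7·(-4.1) = -3.59
Option 5: 0.3·(-2.1) + 0.7·(-3.7) = -3.22
Highest Hurwicz score = -3.22 → Option 5.

Option 5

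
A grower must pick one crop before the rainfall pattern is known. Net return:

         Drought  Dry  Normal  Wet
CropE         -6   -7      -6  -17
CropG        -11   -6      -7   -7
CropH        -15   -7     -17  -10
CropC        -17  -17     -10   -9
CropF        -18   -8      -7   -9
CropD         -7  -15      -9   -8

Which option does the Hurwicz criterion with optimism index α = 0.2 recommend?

CropE: 0.2·(-6) + 0.8·(-17) = -14.8
CropG: 0.2·(-6) + 0.8·(-11) = -10
CropH: 0.2·(-7) + 0.8·(-17) = -15
CropC: 0.2·(-9) + 0.8·(-17) = -15.4
CropF: 0.2·(-7) + 0.8·(-18) = -15.8
CropD: 0.2·(-7) + 0.8·(-15) = -13.4
Highest Hurwicz score = -10 → CropG.

CropG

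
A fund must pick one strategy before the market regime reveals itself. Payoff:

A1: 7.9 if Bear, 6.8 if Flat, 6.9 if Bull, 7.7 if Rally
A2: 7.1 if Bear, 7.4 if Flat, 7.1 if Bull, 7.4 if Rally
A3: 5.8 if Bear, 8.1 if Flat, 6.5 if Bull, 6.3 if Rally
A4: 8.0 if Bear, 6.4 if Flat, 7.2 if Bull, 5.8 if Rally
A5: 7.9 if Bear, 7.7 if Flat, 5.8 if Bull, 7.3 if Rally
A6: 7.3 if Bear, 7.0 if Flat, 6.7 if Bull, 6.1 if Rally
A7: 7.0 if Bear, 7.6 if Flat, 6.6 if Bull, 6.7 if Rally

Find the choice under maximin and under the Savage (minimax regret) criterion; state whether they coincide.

Row minima: A1=6.8, A2=7.1, A3=5.8, A4=5.8, A5=5.8, A6=6.1, A7=6.6
Best worst-case = 7.1 → A2.
Column bests: Bear=8.0, Flat=8.1, Bull=7.2, Rally=7.7.
A1 regrets: 0.1, 1.3, 0.3, 0.0 → max 1.3
A2 regrets: 0.9, 0.7, 0.1, 0.3 → max 0.9
A3 regrets: 2.2, 0.0, 0.7, 1.4 → max 2.2
A4 regrets: 0.0, 1.7, 0.0, 1.9 → max 1.9
A5 regrets: 0.1, 0.4, 1.4, 0.4 → max 1.4
A6 regrets: 0.7, 1.1, 0.5, 1.6 → max 1.6
A7 regrets: 1.0, 0.5, 0.6, 1.0 → max 1.0
Smallest max regret = 0.9 → A2.

maximin → A2; minimax regret → A2 (agree)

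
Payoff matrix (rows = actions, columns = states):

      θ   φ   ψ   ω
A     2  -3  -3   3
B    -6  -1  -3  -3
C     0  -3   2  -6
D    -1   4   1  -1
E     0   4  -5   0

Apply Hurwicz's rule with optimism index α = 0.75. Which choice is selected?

D

A: 0.75·3 + 0.25·(-3) = 1.5
B: 0.75·(-1) + 0.25·(-6) = -2.25
C: 0.75·2 + 0.25·(-6) = 0
D: 0.75·4 + 0.25·(-1) = 2.75
E: 0.75·4 + 0.25·(-5) = 1.75
Highest Hurwicz score = 2.75 → D.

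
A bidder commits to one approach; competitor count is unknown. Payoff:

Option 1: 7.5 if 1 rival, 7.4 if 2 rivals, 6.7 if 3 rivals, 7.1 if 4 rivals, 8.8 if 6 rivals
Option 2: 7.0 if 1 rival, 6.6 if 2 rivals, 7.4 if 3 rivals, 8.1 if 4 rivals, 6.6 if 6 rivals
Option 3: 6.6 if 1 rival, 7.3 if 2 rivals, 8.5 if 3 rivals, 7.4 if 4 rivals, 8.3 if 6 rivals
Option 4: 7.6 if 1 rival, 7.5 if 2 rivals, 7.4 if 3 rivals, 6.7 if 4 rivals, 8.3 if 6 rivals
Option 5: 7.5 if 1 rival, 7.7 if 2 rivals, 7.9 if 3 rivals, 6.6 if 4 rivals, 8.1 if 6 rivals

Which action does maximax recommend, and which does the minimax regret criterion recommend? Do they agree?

Row maxima: Option 1=8.8, Option 2=8.1, Option 3=8.5, Option 4=8.3, Option 5=8.1
Best best-case = 8.8 → Option 1.
Column bests: 1 rival=7.6, 2 rivals=7.7, 3 rivals=8.5, 4 rivals=8.1, 6 rivals=8.8.
Option 1 regrets: 0.1, 0.3, 1.8, 1.0, 0.0 → max 1.8
Option 2 regrets: 0.6, 1.1, 1.1, 0.0, 2.2 → max 2.2
Option 3 regrets: 1.0, 0.4, 0.0, 0.7, 0.5 → max 1.0
Option 4 regrets: 0.0, 0.2, 1.1, 1.4, 0.5 → max 1.4
Option 5 regrets: 0.1, 0.0, 0.6, 1.5, 0.7 → max 1.5
Smallest max regret = 1.0 → Option 3.

maximax → Option 1; minimax regret → Option 3 (disagree)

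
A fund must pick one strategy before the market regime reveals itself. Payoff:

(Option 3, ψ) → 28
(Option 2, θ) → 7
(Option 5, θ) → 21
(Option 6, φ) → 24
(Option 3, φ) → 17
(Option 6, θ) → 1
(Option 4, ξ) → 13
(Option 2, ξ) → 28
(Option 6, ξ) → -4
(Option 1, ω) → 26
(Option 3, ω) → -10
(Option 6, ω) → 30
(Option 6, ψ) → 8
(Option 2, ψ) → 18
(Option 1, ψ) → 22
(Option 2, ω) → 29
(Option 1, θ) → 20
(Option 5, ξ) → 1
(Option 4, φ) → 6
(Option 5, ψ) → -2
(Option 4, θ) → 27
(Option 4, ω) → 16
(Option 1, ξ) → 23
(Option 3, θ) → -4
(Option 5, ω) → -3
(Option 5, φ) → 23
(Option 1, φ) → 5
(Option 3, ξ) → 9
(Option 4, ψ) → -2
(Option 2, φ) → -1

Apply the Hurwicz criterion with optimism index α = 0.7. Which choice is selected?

Option 2

Option 1: 0.7·26 + 0.3·5 = 19.7
Option 2: 0.7·29 + 0.3·(-1) = 20
Option 3: 0.7·28 + 0.3·(-10) = 16.6
Option 4: 0.7·27 + 0.3·(-2) = 18.3
Option 5: 0.7·23 + 0.3·(-3) = 15.2
Option 6: 0.7·30 + 0.3·(-4) = 19.8
Highest Hurwicz score = 20 → Option 2.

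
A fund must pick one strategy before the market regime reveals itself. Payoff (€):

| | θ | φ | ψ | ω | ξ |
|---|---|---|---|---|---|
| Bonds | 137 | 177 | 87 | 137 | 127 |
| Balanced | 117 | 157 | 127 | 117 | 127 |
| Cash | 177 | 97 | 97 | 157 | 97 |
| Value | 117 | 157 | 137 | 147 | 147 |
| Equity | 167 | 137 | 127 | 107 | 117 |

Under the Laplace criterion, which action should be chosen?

Value

Row averages: Bonds=133, Balanced=129, Cash=125, Value=141, Equity=131
Highest average = 141 → Value.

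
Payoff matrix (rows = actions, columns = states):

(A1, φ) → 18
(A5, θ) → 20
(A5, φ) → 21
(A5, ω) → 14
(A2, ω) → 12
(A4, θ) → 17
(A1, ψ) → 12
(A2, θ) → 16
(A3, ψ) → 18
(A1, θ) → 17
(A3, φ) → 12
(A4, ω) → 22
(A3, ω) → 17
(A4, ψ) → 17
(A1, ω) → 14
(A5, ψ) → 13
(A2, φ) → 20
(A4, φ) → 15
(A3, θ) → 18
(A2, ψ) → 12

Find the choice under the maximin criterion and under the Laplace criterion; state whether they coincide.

Row minima: A1=12, A2=12, A3=12, A4=15, A5=13
Best worst-case = 15 → A4.
Row averages: A1=15.25, A2=15, A3=16.25, A4=17.75, A5=17
Highest average = 17.75 → A4.

maximin → A4; laplace → A4 (agree)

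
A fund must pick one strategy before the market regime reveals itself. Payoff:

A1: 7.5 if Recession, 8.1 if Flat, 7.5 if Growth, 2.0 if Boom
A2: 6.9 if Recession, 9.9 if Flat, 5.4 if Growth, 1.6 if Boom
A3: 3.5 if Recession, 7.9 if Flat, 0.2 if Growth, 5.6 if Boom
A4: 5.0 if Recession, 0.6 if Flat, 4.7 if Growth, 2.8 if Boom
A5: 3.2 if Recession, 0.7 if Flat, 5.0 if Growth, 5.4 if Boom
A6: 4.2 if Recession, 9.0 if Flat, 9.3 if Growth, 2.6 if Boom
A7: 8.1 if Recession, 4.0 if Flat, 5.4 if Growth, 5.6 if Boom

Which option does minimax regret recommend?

A1

Column bests: Recession=8.1, Flat=9.9, Growth=9.3, Boom=5.6.
A1 regrets: 0.6, 1.8, 1.8, 3.6 → max 3.6
A2 regrets: 1.2, 0.0, 3.9, 4.0 → max 4.0
A3 regrets: 4.6, 2.0, 9.1, 0.0 → max 9.1
A4 regrets: 3.1, 9.3, 4.6, 2.8 → max 9.3
A5 regrets: 4.9, 9.2, 4.3, 0.2 → max 9.2
A6 regrets: 3.9, 0.9, 0.0, 3.0 → max 3.9
A7 regrets: 0.0, 5.9, 3.9, 0.0 → max 5.9
Smallest max regret = 3.6 → A1.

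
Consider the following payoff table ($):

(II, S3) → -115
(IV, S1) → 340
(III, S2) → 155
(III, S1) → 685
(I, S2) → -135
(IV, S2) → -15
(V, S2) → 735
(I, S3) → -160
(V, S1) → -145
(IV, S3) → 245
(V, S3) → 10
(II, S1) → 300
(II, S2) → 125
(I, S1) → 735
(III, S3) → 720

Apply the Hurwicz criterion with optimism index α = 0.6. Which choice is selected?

III

I: 0.6·735 + 0.4·(-160) = 377
II: 0.6·300 + 0.4·(-115) = 134
III: 0.6·720 + 0.4·155 = 494
IV: 0.6·340 + 0.4·(-15) = 198
V: 0.6·735 + 0.4·(-145) = 383
Highest Hurwicz score = 494 → III.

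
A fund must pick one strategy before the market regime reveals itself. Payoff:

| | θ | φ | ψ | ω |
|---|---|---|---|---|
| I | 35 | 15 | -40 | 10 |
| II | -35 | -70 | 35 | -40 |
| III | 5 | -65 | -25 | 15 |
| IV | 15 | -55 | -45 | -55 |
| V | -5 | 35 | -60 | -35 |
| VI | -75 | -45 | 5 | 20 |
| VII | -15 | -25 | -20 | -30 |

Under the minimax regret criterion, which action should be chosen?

VII

Column bests: θ=35, φ=35, ψ=35, ω=20.
I regrets: 0, 20, 75, 10 → max 75
II regrets: 70, 105, 0, 60 → max 105
III regrets: 30, 100, 60, 5 → max 100
IV regrets: 20, 90, 80, 75 → max 90
V regrets: 40, 0, 95, 55 → max 95
VI regrets: 110, 80, 30, 0 → max 110
VII regrets: 50, 60, 55, 50 → max 60
Smallest max regret = 60 → VII.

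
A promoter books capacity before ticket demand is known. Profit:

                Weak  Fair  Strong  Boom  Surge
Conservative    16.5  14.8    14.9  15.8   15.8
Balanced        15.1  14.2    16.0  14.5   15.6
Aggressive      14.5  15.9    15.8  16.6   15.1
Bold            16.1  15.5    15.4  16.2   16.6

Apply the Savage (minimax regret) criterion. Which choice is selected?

Column bests: Weak=16.5, Fair=15.9, Strong=16.0, Boom=16.6, Surge=16.6.
Conservative regrets: 0.0, 1.1, 1.1, 0.8, 0.8 → max 1.1
Balanced regrets: 1.4, 1.7, 0.0, 2.1, 1.0 → max 2.1
Aggressive regrets: 2.0, 0.0, 0.2, 0.0, 1.5 → max 2.0
Bold regrets: 0.4, 0.4, 0.6, 0.4, 0.0 → max 0.6
Smallest max regret = 0.6 → Bold.

Bold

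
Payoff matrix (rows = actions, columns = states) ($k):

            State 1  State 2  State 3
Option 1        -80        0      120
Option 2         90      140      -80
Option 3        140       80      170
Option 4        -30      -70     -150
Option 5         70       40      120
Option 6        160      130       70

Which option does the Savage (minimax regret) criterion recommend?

Column bests: State 1=160, State 2=140, State 3=170.
Option 1 regrets: 240, 140, 50 → max 240
Option 2 regrets: 70, 0, 250 → max 250
Option 3 regrets: 20, 60, 0 → max 60
Option 4 regrets: 190, 210, 320 → max 320
Option 5 regrets: 90, 100, 50 → max 100
Option 6 regrets: 0, 10, 100 → max 100
Smallest max regret = 60 → Option 3.

Option 3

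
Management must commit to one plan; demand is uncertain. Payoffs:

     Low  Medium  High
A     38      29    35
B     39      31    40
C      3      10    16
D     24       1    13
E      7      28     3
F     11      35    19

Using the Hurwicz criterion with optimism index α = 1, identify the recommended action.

A: 1·38 + 0·29 = 38
B: 1·40 + 0·31 = 40
C: 1·16 + 0·3 = 16
D: 1·24 + 0·1 = 24
E: 1·28 + 0·3 = 28
F: 1·35 + 0·11 = 35
Highest Hurwicz score = 40 → B.

B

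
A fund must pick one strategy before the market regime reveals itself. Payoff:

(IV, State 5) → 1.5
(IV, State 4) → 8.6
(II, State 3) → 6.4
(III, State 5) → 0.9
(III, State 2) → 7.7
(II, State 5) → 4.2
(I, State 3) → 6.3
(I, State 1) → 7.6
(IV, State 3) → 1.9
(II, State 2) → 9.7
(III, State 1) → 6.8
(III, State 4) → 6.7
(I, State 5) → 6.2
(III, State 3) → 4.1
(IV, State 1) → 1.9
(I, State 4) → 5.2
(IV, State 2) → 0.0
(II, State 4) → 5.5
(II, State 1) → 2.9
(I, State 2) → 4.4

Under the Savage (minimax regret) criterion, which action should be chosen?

Column bests: State 1=7.6, State 2=9.7, State 3=6.4, State 4=8.6, State 5=6.2.
I regrets: 0.0, 5.3, 0.1, 3.4, 0.0 → max 5.3
II regrets: 4.7, 0.0, 0.0, 3.1, 2.0 → max 4.7
III regrets: 0.8, 2.0, 2.3, 1.9, 5.3 → max 5.3
IV regrets: 5.7, 9.7, 4.5, 0.0, 4.7 → max 9.7
Smallest max regret = 4.7 → II.

II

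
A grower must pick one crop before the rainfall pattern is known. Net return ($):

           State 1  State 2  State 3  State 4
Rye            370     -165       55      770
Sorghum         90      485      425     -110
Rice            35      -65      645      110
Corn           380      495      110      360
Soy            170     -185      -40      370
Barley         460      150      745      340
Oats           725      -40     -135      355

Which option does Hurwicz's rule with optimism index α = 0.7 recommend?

Rye: 0.7·770 + 0.3·(-165) = 489.5
Sorghum: 0.7·485 + 0.3·(-110) = 306.5
Rice: 0.7·645 + 0.3·(-65) = 432
Corn: 0.7·495 + 0.3·110 = 379.5
Soy: 0.7·370 + 0.3·(-185) = 203.5
Barley: 0.7·745 + 0.3·150 = 566.5
Oats: 0.7·725 + 0.3·(-135) = 467
Highest Hurwicz score = 566.5 → Barley.

Barley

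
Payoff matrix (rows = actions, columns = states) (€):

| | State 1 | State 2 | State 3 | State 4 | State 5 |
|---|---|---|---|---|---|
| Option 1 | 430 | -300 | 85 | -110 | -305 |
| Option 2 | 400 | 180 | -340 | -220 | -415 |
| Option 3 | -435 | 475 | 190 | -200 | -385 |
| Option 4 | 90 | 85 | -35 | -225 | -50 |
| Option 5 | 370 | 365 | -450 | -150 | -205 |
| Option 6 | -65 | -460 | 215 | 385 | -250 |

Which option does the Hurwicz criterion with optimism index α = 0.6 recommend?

Option 1: 0.6·430 + 0.4·(-305) = 136
Option 2: 0.6·400 + 0.4·(-415) = 74
Option 3: 0.6·475 + 0.4·(-435) = 111
Option 4: 0.6·90 + 0.4·(-225) = -36
Option 5: 0.6·370 + 0.4·(-450) = 42
Option 6: 0.6·385 + 0.4·(-460) = 47
Highest Hurwicz score = 136 → Option 1.

Option 1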